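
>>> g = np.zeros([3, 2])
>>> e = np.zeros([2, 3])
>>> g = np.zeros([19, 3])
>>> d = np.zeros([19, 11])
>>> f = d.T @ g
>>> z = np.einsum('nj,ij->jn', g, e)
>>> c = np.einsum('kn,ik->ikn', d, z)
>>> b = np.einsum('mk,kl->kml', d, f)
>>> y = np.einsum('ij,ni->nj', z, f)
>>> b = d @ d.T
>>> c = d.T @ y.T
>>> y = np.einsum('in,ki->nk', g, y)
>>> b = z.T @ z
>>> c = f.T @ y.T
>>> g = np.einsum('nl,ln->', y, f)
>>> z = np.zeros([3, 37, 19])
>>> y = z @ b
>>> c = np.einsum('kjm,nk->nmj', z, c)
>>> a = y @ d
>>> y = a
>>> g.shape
()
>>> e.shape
(2, 3)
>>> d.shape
(19, 11)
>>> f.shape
(11, 3)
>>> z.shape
(3, 37, 19)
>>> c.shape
(3, 19, 37)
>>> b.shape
(19, 19)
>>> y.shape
(3, 37, 11)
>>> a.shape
(3, 37, 11)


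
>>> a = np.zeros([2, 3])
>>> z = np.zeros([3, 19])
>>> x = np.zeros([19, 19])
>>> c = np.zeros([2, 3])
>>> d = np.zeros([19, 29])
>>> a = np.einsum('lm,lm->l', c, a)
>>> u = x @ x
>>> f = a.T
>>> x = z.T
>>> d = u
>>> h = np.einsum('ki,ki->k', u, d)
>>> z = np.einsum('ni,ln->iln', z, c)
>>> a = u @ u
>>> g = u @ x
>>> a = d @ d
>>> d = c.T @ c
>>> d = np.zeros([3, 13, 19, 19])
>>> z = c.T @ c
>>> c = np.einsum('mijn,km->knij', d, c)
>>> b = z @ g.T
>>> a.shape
(19, 19)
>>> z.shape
(3, 3)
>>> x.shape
(19, 3)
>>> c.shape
(2, 19, 13, 19)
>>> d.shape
(3, 13, 19, 19)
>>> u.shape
(19, 19)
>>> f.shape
(2,)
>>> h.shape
(19,)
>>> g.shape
(19, 3)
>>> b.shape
(3, 19)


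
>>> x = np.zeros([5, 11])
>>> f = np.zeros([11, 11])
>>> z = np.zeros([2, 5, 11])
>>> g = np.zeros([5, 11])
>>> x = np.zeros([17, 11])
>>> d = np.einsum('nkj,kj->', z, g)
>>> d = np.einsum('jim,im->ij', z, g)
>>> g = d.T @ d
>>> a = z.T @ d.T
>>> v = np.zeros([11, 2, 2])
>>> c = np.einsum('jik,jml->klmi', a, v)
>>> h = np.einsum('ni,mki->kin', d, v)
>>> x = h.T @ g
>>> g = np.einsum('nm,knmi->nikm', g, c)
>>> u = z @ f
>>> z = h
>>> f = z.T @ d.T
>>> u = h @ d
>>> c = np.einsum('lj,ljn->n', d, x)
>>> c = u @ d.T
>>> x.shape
(5, 2, 2)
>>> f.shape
(5, 2, 5)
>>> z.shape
(2, 2, 5)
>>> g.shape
(2, 5, 5, 2)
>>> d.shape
(5, 2)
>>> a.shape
(11, 5, 5)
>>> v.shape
(11, 2, 2)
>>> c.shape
(2, 2, 5)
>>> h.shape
(2, 2, 5)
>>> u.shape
(2, 2, 2)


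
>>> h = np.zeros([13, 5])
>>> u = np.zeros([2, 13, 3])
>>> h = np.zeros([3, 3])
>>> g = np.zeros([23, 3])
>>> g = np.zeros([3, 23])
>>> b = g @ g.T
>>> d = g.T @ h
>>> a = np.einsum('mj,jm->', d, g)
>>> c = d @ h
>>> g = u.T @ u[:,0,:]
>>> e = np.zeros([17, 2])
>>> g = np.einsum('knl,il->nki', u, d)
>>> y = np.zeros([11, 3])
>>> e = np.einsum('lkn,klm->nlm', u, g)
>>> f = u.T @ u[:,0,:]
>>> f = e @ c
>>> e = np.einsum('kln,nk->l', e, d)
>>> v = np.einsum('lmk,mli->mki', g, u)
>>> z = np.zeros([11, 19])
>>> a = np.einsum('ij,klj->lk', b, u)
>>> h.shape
(3, 3)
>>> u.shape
(2, 13, 3)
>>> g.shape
(13, 2, 23)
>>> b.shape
(3, 3)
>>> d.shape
(23, 3)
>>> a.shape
(13, 2)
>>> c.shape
(23, 3)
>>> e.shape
(2,)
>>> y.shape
(11, 3)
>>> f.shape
(3, 2, 3)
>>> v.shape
(2, 23, 3)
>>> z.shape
(11, 19)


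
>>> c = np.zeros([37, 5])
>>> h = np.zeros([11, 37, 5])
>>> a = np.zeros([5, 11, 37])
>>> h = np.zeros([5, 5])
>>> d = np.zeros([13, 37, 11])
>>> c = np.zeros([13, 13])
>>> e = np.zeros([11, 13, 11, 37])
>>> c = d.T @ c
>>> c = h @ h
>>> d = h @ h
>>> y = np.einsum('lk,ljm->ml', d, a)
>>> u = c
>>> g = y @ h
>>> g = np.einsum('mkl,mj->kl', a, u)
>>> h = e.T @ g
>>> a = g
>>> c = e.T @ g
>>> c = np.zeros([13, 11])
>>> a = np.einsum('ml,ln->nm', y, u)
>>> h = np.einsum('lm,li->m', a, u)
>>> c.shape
(13, 11)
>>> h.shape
(37,)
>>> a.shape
(5, 37)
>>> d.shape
(5, 5)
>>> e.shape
(11, 13, 11, 37)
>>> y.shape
(37, 5)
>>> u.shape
(5, 5)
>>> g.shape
(11, 37)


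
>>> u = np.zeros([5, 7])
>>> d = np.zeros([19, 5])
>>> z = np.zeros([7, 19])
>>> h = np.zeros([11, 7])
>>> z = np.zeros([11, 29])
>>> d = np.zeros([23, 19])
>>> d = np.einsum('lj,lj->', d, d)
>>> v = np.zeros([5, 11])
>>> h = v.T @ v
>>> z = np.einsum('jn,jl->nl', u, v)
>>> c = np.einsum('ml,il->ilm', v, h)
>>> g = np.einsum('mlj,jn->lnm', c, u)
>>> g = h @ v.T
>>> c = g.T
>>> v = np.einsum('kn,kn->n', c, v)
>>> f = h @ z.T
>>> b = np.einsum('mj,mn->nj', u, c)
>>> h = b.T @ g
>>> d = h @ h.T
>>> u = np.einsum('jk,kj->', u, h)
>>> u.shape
()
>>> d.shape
(7, 7)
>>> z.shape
(7, 11)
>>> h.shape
(7, 5)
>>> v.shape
(11,)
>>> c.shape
(5, 11)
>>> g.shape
(11, 5)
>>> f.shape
(11, 7)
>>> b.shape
(11, 7)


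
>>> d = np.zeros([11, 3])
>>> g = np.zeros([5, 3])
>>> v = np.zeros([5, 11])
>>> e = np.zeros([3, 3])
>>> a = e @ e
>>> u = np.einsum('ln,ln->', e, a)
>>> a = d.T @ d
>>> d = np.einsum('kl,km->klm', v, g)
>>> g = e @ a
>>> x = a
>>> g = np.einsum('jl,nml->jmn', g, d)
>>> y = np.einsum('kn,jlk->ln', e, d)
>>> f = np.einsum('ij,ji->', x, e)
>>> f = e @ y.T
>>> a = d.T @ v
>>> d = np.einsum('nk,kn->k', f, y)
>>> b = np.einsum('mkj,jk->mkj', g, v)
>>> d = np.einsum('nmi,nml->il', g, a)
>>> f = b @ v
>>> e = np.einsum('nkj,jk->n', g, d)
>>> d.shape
(5, 11)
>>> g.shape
(3, 11, 5)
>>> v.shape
(5, 11)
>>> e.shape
(3,)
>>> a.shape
(3, 11, 11)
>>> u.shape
()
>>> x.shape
(3, 3)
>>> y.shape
(11, 3)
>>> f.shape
(3, 11, 11)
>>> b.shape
(3, 11, 5)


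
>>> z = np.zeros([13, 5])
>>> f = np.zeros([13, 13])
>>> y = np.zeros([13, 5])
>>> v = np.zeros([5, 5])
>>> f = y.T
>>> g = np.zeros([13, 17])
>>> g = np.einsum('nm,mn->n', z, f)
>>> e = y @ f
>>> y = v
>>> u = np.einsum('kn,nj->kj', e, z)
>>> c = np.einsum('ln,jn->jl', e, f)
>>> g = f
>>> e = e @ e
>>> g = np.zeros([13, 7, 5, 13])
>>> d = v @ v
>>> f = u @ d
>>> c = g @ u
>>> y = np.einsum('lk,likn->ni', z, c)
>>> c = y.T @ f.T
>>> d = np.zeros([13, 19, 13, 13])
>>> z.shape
(13, 5)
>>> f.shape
(13, 5)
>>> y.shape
(5, 7)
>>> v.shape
(5, 5)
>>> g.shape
(13, 7, 5, 13)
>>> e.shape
(13, 13)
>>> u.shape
(13, 5)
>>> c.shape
(7, 13)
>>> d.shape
(13, 19, 13, 13)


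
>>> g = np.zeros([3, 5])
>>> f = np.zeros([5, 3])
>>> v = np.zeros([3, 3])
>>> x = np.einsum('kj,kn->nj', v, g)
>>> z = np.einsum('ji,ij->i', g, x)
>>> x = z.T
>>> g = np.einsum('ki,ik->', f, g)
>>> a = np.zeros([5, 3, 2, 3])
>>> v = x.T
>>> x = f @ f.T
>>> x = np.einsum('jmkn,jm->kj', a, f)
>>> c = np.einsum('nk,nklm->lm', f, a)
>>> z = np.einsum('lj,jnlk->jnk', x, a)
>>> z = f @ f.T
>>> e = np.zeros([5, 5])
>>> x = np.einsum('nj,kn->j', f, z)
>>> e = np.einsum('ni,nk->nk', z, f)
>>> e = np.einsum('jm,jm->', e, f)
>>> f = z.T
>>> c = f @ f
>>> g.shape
()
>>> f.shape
(5, 5)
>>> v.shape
(5,)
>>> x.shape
(3,)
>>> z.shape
(5, 5)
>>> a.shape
(5, 3, 2, 3)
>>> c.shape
(5, 5)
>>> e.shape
()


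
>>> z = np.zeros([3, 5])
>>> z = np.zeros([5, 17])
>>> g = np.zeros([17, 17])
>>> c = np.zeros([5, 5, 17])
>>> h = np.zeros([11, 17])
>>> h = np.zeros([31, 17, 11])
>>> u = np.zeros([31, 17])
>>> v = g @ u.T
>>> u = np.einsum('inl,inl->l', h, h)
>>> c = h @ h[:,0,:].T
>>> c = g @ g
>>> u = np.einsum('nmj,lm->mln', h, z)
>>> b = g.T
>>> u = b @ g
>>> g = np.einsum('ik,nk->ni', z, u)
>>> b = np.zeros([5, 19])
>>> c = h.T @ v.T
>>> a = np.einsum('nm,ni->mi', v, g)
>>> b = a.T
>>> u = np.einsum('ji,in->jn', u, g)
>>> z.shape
(5, 17)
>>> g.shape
(17, 5)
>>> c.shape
(11, 17, 17)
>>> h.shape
(31, 17, 11)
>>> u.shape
(17, 5)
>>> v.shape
(17, 31)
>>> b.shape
(5, 31)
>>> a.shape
(31, 5)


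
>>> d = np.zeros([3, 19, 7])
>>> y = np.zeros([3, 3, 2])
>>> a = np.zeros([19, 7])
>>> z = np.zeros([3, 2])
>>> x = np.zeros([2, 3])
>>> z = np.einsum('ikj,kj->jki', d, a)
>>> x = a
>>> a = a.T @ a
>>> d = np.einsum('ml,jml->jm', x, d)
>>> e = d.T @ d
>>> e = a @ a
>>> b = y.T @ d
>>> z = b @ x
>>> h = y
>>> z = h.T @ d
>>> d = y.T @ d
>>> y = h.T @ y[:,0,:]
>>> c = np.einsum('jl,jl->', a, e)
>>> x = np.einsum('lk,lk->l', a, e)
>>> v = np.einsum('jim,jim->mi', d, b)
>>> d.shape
(2, 3, 19)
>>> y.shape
(2, 3, 2)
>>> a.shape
(7, 7)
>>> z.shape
(2, 3, 19)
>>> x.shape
(7,)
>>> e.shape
(7, 7)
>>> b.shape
(2, 3, 19)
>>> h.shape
(3, 3, 2)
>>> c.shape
()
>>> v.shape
(19, 3)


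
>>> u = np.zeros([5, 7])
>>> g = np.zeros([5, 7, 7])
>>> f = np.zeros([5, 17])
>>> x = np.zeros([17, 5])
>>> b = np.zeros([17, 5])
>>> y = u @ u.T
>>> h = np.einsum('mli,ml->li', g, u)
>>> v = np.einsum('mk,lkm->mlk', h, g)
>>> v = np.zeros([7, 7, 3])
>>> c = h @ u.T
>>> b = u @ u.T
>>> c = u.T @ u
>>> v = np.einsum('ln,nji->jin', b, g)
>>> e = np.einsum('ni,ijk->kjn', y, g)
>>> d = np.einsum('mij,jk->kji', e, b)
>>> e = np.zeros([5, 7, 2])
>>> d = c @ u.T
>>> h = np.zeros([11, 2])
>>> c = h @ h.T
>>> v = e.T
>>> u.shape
(5, 7)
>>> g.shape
(5, 7, 7)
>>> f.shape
(5, 17)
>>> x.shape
(17, 5)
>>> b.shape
(5, 5)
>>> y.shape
(5, 5)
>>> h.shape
(11, 2)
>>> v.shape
(2, 7, 5)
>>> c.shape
(11, 11)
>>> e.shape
(5, 7, 2)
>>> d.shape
(7, 5)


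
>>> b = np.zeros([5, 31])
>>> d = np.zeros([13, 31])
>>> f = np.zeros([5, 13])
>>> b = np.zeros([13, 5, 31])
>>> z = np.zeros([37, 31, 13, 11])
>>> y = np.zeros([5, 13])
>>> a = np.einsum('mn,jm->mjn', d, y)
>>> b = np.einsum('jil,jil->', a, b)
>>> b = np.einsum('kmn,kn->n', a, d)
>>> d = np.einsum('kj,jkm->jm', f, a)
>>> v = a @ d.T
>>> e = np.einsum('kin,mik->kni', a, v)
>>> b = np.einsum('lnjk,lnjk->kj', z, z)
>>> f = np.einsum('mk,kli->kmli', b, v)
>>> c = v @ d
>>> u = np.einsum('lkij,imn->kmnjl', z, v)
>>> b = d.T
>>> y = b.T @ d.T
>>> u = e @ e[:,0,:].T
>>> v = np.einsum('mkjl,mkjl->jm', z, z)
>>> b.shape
(31, 13)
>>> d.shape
(13, 31)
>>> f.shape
(13, 11, 5, 13)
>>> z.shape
(37, 31, 13, 11)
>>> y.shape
(13, 13)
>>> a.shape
(13, 5, 31)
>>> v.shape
(13, 37)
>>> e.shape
(13, 31, 5)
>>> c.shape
(13, 5, 31)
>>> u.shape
(13, 31, 13)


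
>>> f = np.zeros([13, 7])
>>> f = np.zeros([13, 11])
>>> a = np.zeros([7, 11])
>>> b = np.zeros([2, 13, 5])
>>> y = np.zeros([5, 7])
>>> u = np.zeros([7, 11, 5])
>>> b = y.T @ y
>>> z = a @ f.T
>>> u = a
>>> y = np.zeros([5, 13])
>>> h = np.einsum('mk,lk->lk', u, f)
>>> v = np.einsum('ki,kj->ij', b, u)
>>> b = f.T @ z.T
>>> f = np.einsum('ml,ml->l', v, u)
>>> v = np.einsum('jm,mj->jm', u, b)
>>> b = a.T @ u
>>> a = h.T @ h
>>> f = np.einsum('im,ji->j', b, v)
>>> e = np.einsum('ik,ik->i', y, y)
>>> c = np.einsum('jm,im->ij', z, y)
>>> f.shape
(7,)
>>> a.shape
(11, 11)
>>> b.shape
(11, 11)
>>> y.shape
(5, 13)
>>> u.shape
(7, 11)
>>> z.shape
(7, 13)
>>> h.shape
(13, 11)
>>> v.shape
(7, 11)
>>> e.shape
(5,)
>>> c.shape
(5, 7)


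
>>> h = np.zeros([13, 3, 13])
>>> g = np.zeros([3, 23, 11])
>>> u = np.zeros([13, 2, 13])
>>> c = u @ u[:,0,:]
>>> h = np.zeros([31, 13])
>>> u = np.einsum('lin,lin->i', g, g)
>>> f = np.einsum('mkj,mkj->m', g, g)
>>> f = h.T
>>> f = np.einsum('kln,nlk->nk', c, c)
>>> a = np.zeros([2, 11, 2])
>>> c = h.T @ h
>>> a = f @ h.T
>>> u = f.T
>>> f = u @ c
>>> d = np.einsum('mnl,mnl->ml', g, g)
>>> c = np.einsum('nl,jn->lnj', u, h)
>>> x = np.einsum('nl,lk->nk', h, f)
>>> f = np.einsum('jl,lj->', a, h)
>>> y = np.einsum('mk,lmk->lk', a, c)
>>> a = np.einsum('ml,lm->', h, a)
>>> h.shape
(31, 13)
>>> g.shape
(3, 23, 11)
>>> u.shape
(13, 13)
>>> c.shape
(13, 13, 31)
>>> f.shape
()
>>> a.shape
()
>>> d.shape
(3, 11)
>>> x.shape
(31, 13)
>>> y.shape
(13, 31)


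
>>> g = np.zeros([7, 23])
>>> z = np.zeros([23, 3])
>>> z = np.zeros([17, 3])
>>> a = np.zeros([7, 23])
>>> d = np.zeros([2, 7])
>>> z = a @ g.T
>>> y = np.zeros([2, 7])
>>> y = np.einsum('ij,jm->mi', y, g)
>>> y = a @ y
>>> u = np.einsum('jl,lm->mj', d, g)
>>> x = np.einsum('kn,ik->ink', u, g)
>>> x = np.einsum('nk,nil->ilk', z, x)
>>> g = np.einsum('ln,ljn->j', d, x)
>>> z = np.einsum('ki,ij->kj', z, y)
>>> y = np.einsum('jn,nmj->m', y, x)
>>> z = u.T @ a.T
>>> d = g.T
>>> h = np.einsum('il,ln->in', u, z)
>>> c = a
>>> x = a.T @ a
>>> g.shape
(23,)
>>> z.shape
(2, 7)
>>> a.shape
(7, 23)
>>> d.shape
(23,)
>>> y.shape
(23,)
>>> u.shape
(23, 2)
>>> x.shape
(23, 23)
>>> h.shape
(23, 7)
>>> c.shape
(7, 23)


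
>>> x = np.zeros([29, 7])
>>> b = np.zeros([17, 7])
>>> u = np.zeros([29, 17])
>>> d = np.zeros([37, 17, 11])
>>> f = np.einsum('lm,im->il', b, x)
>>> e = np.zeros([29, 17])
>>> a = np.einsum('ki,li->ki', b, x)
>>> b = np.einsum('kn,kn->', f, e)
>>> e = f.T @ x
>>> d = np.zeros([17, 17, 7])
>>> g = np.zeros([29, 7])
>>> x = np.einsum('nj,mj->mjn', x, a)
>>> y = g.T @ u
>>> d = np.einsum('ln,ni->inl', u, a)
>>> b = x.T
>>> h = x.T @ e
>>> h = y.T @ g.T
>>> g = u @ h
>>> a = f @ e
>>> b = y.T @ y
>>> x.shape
(17, 7, 29)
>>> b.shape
(17, 17)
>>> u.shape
(29, 17)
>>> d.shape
(7, 17, 29)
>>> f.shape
(29, 17)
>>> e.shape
(17, 7)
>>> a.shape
(29, 7)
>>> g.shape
(29, 29)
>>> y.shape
(7, 17)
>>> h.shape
(17, 29)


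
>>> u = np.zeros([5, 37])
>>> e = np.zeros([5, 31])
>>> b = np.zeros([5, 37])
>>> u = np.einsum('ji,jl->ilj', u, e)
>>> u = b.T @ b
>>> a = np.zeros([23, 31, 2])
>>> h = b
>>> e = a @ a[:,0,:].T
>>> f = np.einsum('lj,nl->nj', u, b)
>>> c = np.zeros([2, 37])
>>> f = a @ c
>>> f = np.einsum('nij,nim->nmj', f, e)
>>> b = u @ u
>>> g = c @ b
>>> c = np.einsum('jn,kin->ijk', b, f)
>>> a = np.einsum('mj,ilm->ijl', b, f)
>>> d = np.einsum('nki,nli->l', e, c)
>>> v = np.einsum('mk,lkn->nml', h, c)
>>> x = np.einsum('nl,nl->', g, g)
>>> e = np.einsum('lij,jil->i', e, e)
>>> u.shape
(37, 37)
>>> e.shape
(31,)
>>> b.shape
(37, 37)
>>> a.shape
(23, 37, 23)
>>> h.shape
(5, 37)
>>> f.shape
(23, 23, 37)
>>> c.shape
(23, 37, 23)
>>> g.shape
(2, 37)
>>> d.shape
(37,)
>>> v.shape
(23, 5, 23)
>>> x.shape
()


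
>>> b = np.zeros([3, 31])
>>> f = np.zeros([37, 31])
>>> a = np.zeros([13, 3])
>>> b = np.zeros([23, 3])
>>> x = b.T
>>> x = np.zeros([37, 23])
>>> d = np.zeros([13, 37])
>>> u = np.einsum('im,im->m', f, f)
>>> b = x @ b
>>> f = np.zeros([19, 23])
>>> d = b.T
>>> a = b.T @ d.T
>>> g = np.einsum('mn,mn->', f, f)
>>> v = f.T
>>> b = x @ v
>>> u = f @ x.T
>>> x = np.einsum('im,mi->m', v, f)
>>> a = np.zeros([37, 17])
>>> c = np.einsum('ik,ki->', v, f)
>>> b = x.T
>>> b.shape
(19,)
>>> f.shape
(19, 23)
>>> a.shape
(37, 17)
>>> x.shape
(19,)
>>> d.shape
(3, 37)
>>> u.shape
(19, 37)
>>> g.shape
()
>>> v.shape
(23, 19)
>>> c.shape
()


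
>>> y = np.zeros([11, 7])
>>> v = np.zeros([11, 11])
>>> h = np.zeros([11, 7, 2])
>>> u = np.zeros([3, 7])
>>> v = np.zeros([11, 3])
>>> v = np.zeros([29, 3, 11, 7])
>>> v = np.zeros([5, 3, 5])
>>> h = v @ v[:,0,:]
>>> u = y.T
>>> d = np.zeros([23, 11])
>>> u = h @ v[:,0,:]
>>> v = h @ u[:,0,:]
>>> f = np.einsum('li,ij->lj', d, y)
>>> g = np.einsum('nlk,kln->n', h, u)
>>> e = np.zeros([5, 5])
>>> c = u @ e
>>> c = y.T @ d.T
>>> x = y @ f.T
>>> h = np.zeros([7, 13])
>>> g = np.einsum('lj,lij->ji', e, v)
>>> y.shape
(11, 7)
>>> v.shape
(5, 3, 5)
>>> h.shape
(7, 13)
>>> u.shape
(5, 3, 5)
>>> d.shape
(23, 11)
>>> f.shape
(23, 7)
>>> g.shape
(5, 3)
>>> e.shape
(5, 5)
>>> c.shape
(7, 23)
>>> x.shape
(11, 23)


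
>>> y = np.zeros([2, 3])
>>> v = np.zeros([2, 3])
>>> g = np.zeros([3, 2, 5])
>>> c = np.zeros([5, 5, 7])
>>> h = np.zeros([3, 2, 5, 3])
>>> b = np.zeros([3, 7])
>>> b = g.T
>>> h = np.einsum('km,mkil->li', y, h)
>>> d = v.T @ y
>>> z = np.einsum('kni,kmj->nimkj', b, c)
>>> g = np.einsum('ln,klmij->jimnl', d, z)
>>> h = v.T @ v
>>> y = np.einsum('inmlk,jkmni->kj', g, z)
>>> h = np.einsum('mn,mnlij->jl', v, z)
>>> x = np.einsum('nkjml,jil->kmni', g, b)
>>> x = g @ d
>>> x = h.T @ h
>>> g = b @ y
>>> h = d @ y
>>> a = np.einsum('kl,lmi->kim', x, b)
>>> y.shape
(3, 2)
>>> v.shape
(2, 3)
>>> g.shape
(5, 2, 2)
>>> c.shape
(5, 5, 7)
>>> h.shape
(3, 2)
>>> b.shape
(5, 2, 3)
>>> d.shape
(3, 3)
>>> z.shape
(2, 3, 5, 5, 7)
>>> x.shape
(5, 5)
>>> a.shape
(5, 3, 2)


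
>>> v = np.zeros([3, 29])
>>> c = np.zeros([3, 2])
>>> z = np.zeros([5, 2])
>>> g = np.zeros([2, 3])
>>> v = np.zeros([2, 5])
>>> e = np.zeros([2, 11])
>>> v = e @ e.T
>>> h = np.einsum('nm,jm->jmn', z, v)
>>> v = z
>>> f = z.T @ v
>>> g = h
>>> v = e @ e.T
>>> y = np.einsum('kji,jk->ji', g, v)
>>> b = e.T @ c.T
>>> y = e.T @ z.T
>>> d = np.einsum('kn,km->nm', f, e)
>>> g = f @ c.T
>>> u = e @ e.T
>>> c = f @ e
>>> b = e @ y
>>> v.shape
(2, 2)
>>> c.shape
(2, 11)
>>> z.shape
(5, 2)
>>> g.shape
(2, 3)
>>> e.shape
(2, 11)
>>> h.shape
(2, 2, 5)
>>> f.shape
(2, 2)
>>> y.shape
(11, 5)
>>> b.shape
(2, 5)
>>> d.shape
(2, 11)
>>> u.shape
(2, 2)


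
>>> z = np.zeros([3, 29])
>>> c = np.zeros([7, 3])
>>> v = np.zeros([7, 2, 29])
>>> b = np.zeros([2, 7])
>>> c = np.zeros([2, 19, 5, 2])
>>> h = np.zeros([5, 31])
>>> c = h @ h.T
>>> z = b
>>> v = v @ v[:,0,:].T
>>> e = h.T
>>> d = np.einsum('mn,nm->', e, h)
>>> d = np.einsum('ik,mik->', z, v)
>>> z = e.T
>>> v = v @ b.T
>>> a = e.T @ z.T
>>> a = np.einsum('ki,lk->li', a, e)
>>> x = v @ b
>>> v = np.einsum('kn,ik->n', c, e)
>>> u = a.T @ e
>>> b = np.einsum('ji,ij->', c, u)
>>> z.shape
(5, 31)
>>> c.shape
(5, 5)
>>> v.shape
(5,)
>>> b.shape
()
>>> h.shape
(5, 31)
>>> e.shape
(31, 5)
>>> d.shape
()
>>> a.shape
(31, 5)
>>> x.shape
(7, 2, 7)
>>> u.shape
(5, 5)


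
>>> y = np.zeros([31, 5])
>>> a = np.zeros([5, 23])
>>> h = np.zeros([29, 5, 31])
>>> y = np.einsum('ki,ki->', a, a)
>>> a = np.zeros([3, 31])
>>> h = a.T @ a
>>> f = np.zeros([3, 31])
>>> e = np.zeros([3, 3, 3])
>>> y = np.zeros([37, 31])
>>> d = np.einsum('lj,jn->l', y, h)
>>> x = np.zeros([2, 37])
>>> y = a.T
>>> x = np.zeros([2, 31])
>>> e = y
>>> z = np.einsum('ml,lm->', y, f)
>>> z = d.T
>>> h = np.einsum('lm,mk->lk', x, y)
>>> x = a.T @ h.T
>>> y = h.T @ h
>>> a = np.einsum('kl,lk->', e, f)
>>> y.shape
(3, 3)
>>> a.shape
()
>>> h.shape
(2, 3)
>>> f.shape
(3, 31)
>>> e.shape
(31, 3)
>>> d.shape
(37,)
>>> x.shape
(31, 2)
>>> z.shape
(37,)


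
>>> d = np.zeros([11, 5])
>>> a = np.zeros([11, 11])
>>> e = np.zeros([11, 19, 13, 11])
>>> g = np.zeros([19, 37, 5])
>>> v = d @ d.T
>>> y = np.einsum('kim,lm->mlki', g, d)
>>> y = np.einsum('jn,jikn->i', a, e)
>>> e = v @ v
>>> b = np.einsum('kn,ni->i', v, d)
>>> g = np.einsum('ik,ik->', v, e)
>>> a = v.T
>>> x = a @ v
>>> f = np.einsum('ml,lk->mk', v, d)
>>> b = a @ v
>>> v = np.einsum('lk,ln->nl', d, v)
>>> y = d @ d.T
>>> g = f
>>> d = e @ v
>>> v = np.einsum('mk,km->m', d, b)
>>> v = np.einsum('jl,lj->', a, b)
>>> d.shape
(11, 11)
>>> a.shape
(11, 11)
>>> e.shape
(11, 11)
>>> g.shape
(11, 5)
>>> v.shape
()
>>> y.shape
(11, 11)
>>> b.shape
(11, 11)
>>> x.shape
(11, 11)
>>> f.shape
(11, 5)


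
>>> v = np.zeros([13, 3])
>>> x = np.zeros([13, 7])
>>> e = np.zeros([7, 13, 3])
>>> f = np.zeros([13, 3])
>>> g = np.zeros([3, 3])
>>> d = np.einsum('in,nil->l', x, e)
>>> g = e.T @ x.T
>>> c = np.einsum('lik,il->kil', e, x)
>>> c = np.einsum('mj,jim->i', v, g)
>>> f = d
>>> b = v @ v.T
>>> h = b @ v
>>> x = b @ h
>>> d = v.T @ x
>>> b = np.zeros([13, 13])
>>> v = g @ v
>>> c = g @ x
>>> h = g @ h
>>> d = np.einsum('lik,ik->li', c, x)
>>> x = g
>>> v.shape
(3, 13, 3)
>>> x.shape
(3, 13, 13)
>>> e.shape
(7, 13, 3)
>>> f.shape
(3,)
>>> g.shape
(3, 13, 13)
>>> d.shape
(3, 13)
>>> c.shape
(3, 13, 3)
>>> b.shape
(13, 13)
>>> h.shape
(3, 13, 3)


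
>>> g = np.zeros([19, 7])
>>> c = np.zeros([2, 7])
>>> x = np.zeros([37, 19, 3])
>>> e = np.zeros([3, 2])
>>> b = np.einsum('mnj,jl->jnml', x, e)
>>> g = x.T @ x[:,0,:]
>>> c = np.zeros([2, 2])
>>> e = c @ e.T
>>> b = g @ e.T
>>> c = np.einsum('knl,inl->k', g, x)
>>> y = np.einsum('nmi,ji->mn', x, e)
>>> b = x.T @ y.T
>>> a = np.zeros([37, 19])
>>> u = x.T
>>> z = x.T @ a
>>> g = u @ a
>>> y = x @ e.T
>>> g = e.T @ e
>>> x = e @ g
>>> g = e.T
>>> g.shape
(3, 2)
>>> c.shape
(3,)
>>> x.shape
(2, 3)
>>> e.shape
(2, 3)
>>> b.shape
(3, 19, 19)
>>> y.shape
(37, 19, 2)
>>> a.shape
(37, 19)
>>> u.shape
(3, 19, 37)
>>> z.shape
(3, 19, 19)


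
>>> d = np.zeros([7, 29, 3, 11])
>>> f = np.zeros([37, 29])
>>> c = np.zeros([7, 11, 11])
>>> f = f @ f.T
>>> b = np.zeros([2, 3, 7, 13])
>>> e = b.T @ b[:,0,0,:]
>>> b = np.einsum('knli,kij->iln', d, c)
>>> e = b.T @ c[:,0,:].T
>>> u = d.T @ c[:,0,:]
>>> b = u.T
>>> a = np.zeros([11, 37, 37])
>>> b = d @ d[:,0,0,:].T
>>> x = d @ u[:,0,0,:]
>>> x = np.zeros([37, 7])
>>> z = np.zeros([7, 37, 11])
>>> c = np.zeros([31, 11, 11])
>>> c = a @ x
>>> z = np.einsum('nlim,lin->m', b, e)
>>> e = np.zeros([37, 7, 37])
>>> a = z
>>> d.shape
(7, 29, 3, 11)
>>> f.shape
(37, 37)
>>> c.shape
(11, 37, 7)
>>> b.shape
(7, 29, 3, 7)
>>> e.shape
(37, 7, 37)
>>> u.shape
(11, 3, 29, 11)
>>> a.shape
(7,)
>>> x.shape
(37, 7)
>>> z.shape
(7,)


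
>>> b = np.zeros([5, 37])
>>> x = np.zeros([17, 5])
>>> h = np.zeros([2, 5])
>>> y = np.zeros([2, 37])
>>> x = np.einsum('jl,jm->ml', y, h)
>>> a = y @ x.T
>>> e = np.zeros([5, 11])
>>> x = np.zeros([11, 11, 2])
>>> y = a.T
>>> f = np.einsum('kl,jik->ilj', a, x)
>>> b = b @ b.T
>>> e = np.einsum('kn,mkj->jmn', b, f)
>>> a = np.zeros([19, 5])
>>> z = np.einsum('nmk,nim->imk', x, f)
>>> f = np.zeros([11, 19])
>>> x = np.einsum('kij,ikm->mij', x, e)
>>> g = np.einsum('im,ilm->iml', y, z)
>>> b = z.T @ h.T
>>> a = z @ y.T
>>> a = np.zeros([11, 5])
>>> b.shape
(2, 11, 2)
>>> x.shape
(5, 11, 2)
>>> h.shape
(2, 5)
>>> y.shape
(5, 2)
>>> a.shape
(11, 5)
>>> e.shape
(11, 11, 5)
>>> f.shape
(11, 19)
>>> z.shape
(5, 11, 2)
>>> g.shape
(5, 2, 11)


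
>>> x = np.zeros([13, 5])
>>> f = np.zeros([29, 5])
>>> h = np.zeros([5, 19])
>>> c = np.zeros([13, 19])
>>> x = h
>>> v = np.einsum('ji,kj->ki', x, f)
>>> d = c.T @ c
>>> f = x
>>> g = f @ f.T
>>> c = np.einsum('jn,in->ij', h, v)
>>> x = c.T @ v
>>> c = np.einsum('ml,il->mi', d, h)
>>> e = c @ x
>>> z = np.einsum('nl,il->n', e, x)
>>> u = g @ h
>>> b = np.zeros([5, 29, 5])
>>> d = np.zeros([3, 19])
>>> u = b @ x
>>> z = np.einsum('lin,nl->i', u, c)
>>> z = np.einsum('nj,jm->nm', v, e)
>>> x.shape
(5, 19)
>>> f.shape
(5, 19)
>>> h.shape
(5, 19)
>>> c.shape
(19, 5)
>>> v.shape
(29, 19)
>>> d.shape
(3, 19)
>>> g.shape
(5, 5)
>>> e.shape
(19, 19)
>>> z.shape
(29, 19)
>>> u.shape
(5, 29, 19)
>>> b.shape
(5, 29, 5)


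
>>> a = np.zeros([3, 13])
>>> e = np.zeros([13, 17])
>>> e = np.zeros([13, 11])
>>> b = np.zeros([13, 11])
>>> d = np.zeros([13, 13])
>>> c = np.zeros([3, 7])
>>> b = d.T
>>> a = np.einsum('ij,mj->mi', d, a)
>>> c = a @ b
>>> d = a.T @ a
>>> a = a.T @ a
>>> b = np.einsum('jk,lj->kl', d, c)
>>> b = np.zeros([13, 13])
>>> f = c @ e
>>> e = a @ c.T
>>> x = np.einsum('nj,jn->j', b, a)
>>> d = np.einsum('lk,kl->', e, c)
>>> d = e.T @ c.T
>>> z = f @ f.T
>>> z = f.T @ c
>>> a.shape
(13, 13)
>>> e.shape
(13, 3)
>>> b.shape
(13, 13)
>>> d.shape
(3, 3)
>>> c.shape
(3, 13)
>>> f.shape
(3, 11)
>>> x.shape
(13,)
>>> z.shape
(11, 13)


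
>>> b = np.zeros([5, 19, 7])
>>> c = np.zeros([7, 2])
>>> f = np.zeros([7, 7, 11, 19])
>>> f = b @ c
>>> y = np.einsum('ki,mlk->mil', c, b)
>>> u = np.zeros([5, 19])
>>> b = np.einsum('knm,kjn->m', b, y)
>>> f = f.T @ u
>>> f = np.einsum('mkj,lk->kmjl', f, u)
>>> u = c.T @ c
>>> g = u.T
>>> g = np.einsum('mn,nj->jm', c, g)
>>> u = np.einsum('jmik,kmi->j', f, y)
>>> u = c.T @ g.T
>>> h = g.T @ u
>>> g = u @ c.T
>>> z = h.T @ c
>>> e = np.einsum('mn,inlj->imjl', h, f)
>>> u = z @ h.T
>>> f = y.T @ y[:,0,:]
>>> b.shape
(7,)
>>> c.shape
(7, 2)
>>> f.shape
(19, 2, 19)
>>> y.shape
(5, 2, 19)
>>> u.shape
(2, 7)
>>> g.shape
(2, 7)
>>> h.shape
(7, 2)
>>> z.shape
(2, 2)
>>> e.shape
(19, 7, 5, 19)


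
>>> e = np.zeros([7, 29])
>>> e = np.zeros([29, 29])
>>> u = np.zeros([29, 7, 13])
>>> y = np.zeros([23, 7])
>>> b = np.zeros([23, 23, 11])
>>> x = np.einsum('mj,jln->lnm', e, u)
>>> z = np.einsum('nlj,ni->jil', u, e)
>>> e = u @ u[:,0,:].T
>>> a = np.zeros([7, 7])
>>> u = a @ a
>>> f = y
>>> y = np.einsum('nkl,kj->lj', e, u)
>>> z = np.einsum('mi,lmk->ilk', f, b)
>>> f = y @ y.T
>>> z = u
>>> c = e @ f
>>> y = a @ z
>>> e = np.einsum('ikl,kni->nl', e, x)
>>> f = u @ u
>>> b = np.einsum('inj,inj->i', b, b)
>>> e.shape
(13, 29)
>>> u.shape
(7, 7)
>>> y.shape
(7, 7)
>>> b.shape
(23,)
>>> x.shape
(7, 13, 29)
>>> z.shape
(7, 7)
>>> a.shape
(7, 7)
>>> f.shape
(7, 7)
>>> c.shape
(29, 7, 29)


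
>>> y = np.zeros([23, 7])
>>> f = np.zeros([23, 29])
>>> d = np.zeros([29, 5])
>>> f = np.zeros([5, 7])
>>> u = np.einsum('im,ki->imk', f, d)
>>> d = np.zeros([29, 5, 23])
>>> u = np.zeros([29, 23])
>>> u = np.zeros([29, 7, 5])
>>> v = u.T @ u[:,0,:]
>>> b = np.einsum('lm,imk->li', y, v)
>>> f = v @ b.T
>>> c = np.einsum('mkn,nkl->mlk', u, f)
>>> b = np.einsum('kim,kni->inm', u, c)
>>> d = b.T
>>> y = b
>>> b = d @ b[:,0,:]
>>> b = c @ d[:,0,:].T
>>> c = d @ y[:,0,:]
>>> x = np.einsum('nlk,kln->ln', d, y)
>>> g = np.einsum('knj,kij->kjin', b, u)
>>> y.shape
(7, 23, 5)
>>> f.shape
(5, 7, 23)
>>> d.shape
(5, 23, 7)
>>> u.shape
(29, 7, 5)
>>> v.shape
(5, 7, 5)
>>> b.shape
(29, 23, 5)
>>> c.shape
(5, 23, 5)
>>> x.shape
(23, 5)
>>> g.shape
(29, 5, 7, 23)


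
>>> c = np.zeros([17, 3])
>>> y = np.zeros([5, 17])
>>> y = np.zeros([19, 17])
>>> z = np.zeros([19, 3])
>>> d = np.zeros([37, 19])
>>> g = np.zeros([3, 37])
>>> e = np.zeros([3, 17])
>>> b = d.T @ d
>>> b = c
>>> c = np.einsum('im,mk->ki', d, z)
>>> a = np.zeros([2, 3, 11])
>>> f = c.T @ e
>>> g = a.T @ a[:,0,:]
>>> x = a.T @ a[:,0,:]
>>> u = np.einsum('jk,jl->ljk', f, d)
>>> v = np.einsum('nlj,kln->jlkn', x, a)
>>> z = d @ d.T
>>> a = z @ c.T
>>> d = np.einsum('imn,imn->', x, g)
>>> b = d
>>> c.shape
(3, 37)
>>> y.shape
(19, 17)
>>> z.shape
(37, 37)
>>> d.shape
()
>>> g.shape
(11, 3, 11)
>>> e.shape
(3, 17)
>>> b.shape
()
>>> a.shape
(37, 3)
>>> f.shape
(37, 17)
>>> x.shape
(11, 3, 11)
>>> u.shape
(19, 37, 17)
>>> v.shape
(11, 3, 2, 11)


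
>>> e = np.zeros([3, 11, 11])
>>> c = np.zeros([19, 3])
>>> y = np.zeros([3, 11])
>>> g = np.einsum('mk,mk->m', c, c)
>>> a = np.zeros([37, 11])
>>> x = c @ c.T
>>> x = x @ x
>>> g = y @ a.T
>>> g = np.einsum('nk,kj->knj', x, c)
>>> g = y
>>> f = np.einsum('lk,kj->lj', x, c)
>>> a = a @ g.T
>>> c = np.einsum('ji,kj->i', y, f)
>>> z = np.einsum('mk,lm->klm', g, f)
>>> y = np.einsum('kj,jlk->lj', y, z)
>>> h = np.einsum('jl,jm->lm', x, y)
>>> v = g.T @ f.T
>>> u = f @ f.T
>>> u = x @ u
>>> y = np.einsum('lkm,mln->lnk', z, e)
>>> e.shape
(3, 11, 11)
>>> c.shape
(11,)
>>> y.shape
(11, 11, 19)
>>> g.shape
(3, 11)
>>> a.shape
(37, 3)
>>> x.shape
(19, 19)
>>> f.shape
(19, 3)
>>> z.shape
(11, 19, 3)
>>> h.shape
(19, 11)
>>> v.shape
(11, 19)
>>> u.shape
(19, 19)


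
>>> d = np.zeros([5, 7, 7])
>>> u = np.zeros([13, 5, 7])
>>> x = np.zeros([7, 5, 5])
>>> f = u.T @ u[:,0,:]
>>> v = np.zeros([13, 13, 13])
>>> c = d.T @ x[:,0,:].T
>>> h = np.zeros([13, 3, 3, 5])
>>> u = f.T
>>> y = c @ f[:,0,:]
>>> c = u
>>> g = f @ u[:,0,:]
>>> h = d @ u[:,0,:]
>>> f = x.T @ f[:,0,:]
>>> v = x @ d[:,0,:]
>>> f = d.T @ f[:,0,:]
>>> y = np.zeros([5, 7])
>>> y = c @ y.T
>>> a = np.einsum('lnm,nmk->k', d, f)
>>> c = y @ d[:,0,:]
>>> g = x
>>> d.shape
(5, 7, 7)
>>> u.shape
(7, 5, 7)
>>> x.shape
(7, 5, 5)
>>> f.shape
(7, 7, 7)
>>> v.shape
(7, 5, 7)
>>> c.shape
(7, 5, 7)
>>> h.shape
(5, 7, 7)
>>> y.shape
(7, 5, 5)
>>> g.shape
(7, 5, 5)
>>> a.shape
(7,)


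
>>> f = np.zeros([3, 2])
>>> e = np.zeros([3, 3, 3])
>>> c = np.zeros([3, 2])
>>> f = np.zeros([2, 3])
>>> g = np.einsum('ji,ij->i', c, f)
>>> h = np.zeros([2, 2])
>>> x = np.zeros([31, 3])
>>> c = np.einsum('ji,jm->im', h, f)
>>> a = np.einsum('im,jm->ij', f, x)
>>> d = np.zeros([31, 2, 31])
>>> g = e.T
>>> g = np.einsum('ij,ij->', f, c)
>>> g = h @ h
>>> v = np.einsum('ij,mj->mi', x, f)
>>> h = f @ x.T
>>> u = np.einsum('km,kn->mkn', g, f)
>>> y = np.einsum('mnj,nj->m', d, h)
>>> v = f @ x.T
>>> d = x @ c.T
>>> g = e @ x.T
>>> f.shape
(2, 3)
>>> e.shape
(3, 3, 3)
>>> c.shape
(2, 3)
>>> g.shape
(3, 3, 31)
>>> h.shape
(2, 31)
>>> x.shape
(31, 3)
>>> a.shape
(2, 31)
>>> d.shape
(31, 2)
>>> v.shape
(2, 31)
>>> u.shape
(2, 2, 3)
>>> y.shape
(31,)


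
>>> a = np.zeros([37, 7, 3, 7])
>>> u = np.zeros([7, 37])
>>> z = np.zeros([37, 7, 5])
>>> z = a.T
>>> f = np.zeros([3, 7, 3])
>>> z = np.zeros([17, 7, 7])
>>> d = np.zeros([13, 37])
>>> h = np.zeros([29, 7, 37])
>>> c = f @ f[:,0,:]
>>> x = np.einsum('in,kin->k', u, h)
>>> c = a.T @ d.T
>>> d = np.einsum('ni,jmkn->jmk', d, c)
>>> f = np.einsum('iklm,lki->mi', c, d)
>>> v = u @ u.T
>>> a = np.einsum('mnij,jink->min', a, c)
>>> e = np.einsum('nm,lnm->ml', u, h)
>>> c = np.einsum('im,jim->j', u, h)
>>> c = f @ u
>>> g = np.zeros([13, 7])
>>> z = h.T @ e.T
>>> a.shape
(37, 3, 7)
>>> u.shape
(7, 37)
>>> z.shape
(37, 7, 37)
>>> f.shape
(13, 7)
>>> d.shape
(7, 3, 7)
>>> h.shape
(29, 7, 37)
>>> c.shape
(13, 37)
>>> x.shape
(29,)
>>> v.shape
(7, 7)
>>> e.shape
(37, 29)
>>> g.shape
(13, 7)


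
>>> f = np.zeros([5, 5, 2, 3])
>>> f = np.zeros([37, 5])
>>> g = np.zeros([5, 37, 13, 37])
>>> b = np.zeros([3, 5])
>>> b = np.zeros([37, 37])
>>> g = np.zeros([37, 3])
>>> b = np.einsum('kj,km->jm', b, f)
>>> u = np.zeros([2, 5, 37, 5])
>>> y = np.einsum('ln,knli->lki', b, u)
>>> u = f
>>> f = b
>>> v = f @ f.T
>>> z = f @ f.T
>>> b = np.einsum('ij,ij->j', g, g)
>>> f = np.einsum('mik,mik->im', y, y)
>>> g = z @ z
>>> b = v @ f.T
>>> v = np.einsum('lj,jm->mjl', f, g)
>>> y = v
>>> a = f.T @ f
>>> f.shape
(2, 37)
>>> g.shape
(37, 37)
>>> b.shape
(37, 2)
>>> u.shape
(37, 5)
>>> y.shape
(37, 37, 2)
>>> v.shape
(37, 37, 2)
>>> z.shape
(37, 37)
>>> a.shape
(37, 37)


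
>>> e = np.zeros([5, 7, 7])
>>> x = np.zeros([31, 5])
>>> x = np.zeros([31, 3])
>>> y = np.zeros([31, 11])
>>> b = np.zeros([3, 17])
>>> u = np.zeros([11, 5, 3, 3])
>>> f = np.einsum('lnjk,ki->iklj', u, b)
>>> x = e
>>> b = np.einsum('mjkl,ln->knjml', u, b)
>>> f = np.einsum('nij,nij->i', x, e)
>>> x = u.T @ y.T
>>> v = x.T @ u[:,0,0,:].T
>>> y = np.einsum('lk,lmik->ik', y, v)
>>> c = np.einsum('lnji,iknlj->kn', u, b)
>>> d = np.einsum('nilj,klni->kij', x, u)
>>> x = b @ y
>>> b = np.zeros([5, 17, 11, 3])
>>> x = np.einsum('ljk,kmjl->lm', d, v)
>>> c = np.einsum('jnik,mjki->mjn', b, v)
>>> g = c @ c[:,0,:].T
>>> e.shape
(5, 7, 7)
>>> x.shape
(11, 5)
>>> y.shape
(3, 11)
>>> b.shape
(5, 17, 11, 3)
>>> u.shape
(11, 5, 3, 3)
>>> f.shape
(7,)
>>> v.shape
(31, 5, 3, 11)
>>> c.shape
(31, 5, 17)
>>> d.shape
(11, 3, 31)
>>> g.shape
(31, 5, 31)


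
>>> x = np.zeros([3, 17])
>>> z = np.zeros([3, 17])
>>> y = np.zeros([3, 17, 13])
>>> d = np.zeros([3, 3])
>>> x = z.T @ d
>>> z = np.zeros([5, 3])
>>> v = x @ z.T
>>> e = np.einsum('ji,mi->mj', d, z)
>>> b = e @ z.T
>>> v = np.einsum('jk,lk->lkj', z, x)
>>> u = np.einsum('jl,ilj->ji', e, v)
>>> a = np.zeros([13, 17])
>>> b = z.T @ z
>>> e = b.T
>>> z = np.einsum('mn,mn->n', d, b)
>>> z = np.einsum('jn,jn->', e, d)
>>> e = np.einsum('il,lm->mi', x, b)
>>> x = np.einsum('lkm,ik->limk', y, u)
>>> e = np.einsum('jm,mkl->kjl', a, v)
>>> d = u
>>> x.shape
(3, 5, 13, 17)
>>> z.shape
()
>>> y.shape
(3, 17, 13)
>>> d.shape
(5, 17)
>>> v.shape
(17, 3, 5)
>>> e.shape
(3, 13, 5)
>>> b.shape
(3, 3)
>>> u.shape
(5, 17)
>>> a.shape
(13, 17)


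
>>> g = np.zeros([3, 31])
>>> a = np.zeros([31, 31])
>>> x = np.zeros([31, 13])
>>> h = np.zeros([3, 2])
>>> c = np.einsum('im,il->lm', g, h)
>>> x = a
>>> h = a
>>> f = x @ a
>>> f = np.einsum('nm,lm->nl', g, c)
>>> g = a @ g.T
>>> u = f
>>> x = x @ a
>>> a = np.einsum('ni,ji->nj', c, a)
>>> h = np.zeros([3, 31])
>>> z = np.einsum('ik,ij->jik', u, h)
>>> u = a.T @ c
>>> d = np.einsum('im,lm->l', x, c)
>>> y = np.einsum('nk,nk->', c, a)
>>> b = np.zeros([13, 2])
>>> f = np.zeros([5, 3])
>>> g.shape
(31, 3)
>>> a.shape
(2, 31)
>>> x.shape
(31, 31)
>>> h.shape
(3, 31)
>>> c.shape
(2, 31)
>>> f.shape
(5, 3)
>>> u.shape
(31, 31)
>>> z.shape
(31, 3, 2)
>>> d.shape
(2,)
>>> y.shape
()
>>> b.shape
(13, 2)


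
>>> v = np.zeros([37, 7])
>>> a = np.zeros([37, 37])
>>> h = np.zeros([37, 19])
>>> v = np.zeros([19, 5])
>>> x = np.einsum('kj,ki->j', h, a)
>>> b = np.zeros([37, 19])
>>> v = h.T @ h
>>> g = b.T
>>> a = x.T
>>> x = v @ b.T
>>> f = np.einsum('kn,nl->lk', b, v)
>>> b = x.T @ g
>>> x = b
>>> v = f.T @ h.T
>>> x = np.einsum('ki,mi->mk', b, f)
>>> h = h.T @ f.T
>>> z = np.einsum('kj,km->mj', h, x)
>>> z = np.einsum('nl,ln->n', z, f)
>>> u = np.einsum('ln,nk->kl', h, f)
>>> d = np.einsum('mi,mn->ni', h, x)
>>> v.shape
(37, 37)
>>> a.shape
(19,)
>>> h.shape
(19, 19)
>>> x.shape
(19, 37)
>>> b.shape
(37, 37)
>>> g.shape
(19, 37)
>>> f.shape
(19, 37)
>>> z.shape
(37,)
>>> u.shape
(37, 19)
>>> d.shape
(37, 19)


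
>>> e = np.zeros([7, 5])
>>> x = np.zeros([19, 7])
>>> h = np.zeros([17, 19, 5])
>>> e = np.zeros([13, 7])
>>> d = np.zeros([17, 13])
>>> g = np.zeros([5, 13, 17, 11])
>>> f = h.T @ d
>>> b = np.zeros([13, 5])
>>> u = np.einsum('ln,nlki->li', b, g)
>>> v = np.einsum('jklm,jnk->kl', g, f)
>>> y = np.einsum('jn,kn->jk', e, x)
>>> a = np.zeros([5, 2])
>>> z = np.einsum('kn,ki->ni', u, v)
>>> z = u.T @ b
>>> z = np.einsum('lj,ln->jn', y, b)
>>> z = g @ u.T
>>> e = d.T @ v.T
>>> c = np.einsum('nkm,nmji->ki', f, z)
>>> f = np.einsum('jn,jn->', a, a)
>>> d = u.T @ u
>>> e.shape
(13, 13)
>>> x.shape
(19, 7)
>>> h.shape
(17, 19, 5)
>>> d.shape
(11, 11)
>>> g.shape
(5, 13, 17, 11)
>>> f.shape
()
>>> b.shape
(13, 5)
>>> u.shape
(13, 11)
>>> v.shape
(13, 17)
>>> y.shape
(13, 19)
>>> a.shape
(5, 2)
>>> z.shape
(5, 13, 17, 13)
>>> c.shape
(19, 13)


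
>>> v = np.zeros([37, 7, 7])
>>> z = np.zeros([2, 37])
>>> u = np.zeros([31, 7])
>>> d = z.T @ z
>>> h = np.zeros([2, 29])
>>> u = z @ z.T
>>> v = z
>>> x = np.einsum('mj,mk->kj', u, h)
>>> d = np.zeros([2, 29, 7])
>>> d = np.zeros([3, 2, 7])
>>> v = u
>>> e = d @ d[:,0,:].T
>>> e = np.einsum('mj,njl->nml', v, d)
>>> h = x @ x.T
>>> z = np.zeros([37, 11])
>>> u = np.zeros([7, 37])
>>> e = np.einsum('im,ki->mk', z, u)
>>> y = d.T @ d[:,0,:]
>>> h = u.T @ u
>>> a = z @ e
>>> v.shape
(2, 2)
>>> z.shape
(37, 11)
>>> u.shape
(7, 37)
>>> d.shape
(3, 2, 7)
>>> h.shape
(37, 37)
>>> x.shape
(29, 2)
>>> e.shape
(11, 7)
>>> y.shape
(7, 2, 7)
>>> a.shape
(37, 7)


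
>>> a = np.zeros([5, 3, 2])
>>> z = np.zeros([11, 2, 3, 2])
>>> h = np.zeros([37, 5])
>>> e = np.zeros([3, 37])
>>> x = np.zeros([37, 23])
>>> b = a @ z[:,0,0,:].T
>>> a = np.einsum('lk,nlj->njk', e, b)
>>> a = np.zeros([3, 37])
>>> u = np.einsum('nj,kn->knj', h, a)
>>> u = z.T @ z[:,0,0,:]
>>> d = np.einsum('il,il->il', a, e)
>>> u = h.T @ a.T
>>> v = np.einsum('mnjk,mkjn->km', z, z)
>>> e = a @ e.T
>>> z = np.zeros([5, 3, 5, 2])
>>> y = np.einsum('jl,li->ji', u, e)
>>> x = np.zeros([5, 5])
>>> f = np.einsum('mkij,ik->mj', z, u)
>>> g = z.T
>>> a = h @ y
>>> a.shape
(37, 3)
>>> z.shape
(5, 3, 5, 2)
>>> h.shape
(37, 5)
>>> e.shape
(3, 3)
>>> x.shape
(5, 5)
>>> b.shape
(5, 3, 11)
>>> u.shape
(5, 3)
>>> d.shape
(3, 37)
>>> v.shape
(2, 11)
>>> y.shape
(5, 3)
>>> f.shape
(5, 2)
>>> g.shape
(2, 5, 3, 5)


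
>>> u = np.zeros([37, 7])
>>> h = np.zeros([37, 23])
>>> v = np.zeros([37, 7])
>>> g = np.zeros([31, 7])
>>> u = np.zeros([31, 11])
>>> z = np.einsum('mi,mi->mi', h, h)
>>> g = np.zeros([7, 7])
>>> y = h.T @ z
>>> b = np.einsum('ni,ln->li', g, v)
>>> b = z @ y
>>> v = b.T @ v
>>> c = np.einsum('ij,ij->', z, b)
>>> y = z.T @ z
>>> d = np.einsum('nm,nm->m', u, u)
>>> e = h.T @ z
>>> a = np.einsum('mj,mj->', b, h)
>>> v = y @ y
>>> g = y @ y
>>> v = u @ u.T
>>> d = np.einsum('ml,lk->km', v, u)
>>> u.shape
(31, 11)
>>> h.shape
(37, 23)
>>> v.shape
(31, 31)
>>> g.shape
(23, 23)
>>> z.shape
(37, 23)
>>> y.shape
(23, 23)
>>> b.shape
(37, 23)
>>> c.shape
()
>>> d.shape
(11, 31)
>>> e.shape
(23, 23)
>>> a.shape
()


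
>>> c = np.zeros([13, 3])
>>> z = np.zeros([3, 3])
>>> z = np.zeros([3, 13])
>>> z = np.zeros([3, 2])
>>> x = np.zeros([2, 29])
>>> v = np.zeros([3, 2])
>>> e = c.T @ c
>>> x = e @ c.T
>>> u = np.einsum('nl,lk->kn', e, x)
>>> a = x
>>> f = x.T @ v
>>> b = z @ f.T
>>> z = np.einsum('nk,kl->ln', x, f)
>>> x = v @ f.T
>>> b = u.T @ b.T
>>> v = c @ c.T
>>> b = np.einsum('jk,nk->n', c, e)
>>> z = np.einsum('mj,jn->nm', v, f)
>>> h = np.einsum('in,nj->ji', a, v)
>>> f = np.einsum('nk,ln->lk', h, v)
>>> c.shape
(13, 3)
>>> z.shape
(2, 13)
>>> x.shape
(3, 13)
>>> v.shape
(13, 13)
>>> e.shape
(3, 3)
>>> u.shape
(13, 3)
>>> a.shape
(3, 13)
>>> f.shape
(13, 3)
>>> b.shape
(3,)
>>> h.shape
(13, 3)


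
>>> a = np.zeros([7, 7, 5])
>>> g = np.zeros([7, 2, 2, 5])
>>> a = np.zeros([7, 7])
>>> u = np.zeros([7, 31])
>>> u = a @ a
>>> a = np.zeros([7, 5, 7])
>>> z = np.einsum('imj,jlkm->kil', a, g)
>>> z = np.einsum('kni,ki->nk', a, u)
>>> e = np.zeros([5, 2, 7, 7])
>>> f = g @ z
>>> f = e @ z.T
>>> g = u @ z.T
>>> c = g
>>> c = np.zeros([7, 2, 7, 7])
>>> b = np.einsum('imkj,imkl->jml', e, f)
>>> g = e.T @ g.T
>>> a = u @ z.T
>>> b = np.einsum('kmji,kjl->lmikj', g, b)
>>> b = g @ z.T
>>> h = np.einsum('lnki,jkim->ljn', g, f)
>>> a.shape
(7, 5)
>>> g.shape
(7, 7, 2, 7)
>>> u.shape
(7, 7)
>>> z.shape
(5, 7)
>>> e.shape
(5, 2, 7, 7)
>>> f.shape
(5, 2, 7, 5)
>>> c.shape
(7, 2, 7, 7)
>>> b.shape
(7, 7, 2, 5)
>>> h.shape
(7, 5, 7)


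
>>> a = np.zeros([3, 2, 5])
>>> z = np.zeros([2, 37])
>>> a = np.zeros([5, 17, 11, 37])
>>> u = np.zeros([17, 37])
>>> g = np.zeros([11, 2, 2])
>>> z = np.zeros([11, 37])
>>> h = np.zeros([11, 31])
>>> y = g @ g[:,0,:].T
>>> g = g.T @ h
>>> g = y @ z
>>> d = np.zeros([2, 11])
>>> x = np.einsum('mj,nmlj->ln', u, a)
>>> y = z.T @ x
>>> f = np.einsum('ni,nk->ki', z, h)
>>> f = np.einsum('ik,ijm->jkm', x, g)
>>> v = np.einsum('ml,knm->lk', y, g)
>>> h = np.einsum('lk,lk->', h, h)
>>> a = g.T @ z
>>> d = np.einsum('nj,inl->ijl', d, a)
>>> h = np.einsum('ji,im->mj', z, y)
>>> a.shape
(37, 2, 37)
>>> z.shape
(11, 37)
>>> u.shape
(17, 37)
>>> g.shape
(11, 2, 37)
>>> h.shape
(5, 11)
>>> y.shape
(37, 5)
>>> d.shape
(37, 11, 37)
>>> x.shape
(11, 5)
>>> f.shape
(2, 5, 37)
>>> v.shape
(5, 11)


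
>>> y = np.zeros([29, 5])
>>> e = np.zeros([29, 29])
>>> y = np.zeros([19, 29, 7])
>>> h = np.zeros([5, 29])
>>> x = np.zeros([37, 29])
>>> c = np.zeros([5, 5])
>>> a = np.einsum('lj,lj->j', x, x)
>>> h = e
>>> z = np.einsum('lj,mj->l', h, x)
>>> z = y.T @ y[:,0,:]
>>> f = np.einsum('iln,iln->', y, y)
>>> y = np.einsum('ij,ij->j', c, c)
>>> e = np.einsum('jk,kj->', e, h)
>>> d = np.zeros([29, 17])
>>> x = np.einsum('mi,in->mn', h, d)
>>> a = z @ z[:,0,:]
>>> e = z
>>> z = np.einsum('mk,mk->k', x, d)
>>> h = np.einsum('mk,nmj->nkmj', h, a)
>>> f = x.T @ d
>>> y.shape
(5,)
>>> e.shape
(7, 29, 7)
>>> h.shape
(7, 29, 29, 7)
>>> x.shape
(29, 17)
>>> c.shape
(5, 5)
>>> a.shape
(7, 29, 7)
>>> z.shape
(17,)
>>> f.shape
(17, 17)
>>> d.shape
(29, 17)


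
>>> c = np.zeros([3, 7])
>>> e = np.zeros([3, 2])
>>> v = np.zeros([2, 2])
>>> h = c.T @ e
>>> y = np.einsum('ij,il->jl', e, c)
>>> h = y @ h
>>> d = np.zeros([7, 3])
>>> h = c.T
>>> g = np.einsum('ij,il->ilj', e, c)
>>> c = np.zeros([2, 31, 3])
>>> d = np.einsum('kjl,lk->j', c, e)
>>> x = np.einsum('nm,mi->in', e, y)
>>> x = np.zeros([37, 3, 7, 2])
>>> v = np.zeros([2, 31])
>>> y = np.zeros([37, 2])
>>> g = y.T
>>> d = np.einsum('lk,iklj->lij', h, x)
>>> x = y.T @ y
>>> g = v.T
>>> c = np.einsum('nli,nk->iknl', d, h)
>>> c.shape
(2, 3, 7, 37)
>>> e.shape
(3, 2)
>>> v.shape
(2, 31)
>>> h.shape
(7, 3)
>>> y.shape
(37, 2)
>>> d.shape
(7, 37, 2)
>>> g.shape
(31, 2)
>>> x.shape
(2, 2)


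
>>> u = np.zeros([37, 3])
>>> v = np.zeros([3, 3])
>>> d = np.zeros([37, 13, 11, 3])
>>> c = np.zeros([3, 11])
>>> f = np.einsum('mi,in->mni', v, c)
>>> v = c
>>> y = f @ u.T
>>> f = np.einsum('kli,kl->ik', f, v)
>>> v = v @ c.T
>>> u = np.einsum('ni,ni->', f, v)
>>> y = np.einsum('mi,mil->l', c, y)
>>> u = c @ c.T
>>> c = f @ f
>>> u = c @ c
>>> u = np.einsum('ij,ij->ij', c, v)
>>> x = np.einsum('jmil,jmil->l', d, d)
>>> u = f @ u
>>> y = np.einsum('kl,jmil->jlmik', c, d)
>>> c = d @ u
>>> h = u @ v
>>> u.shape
(3, 3)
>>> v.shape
(3, 3)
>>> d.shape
(37, 13, 11, 3)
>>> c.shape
(37, 13, 11, 3)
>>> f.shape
(3, 3)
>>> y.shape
(37, 3, 13, 11, 3)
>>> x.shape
(3,)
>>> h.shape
(3, 3)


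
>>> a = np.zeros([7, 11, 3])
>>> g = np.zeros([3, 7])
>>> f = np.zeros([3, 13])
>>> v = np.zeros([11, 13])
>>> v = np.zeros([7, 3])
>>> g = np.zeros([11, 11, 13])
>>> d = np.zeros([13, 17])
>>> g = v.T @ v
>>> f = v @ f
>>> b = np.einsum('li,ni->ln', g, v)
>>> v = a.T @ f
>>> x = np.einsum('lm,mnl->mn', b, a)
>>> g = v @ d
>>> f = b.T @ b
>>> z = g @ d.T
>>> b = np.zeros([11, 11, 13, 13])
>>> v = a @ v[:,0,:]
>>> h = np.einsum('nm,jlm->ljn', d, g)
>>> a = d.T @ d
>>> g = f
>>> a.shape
(17, 17)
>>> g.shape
(7, 7)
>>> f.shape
(7, 7)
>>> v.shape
(7, 11, 13)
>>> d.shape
(13, 17)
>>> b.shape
(11, 11, 13, 13)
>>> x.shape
(7, 11)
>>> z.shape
(3, 11, 13)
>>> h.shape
(11, 3, 13)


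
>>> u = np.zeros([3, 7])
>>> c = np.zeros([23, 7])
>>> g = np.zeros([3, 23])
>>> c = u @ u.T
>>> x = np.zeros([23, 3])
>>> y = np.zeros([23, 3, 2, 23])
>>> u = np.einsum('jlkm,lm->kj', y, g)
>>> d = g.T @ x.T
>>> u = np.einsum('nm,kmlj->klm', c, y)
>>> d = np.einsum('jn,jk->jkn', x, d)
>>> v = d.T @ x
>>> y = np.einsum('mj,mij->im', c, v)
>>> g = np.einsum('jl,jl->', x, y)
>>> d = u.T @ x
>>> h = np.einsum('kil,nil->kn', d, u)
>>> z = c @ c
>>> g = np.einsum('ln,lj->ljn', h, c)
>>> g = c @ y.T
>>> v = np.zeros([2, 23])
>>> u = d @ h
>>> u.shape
(3, 2, 23)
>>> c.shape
(3, 3)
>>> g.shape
(3, 23)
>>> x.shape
(23, 3)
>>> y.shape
(23, 3)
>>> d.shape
(3, 2, 3)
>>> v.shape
(2, 23)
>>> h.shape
(3, 23)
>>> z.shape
(3, 3)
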